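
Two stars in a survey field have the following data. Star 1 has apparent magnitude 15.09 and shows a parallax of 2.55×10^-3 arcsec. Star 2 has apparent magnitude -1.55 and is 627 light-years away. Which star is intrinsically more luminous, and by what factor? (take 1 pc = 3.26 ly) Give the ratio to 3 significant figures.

Star 2 is more luminous, by a factor of 1.09×10^6.

Star 1: d = 1/p = 1/2.55×10^-3″ = 392.2 pc
Star 1: M = m − 5 log₁₀ d + 5 = 15.09 − 5·2.5935 + 5 = 7.123
Star 2: d = 627 ly / 3.26 = 192.3 pc
Star 2: M = m − 5 log₁₀ d + 5 = -1.55 − 5·2.2840 + 5 = -7.970
ΔM = M_1 − M_2 = 7.123 − (-7.970) = 15.093; smaller M is more luminous → Star 2.
L ratio = 10^(0.4 |ΔM|) = 10^6.037 = 1.089×10^6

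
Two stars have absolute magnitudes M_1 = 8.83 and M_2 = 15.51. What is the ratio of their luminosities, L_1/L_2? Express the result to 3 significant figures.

ΔM = M_1 − M_2 = -6.68
L_1/L_2 = 10^(−0.4 ΔM) = 10^2.672 = 469.9

L_1/L_2 ≈ 470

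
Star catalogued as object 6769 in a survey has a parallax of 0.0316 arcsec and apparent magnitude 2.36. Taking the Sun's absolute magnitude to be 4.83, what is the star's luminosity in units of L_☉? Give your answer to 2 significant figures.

L/L_☉ ≈ 97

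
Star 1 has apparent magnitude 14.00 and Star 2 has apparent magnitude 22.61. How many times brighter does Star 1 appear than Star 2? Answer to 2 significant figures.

2800

Magnitude difference = -8.61
Flux ratio = 10^(−0.4 Δm) = 10^(−0.4 × -8.61) = 10^3.444 = 2780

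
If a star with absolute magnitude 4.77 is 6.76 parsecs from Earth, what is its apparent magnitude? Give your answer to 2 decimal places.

m = M + 5 log₁₀ d − 5 = 4.77 + 5·0.8299 − 5 = 3.920

m ≈ 3.92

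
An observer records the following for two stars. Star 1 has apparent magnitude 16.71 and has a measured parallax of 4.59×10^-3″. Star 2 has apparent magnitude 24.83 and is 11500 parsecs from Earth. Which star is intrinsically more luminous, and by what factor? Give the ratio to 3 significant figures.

Star 1: d = 1/p = 1/4.59×10^-3″ = 217.9 pc
Star 1: M = m − 5 log₁₀ d + 5 = 16.71 − 5·2.3382 + 5 = 10.019
Star 2: M = m − 5 log₁₀ d + 5 = 24.83 − 5·4.0607 + 5 = 9.527
ΔM = M_1 − M_2 = 10.019 − (9.527) = 0.493; smaller M is more luminous → Star 2.
L ratio = 10^(0.4 |ΔM|) = 10^0.197 = 1.574

Star 2 is more luminous, by a factor of 1.57.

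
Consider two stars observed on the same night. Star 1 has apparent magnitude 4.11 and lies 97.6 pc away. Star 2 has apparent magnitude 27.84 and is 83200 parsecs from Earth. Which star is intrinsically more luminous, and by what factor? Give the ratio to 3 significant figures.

Star 1: M = m − 5 log₁₀ d + 5 = 4.11 − 5·1.9894 + 5 = -0.837
Star 2: M = m − 5 log₁₀ d + 5 = 27.84 − 5·4.9201 + 5 = 8.239
ΔM = M_1 − M_2 = -0.837 − (8.239) = -9.077; smaller M is more luminous → Star 1.
L ratio = 10^(0.4 |ΔM|) = 10^3.631 = 4272

Star 1 is more luminous, by a factor of 4270.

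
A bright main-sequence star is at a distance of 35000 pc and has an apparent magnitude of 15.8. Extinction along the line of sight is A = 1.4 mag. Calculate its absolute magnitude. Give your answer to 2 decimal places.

5 log₁₀(d/10 pc) = 5 log₁₀(35000) − 5 = 17.720
M = m − 5 log₁₀(d/10) − A = 15.8 − 17.720 − 1.4 = -3.320

M ≈ -3.32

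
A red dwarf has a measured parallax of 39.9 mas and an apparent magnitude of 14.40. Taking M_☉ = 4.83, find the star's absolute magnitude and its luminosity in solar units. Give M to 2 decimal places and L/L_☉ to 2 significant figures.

M ≈ 12.40; L/L_☉ ≈ 9.3×10^-4

d = 1/p = 1000/39.9 mas = 25.06 pc
M = m − 5 log₁₀ d + 5 = 14.40 − 5·1.3990 + 5 = 12.405
M − M_☉ = 12.405 − 4.83 = 7.575
L/L_☉ = 10^(−0.4 × 7.575) = 9.334×10^-4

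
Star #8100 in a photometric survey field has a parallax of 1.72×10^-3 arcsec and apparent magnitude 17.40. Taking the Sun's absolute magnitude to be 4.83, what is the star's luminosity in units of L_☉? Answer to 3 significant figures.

d = 1/p = 1/1.72×10^-3″ = 581.4 pc
M = m − 5 log₁₀ d + 5 = 17.40 − 5·2.7645 + 5 = 8.578
M − M_☉ = 8.578 − 4.83 = 3.748
L/L_☉ = 10^(−0.4 × 3.748) = 0.03169

L/L_☉ ≈ 0.0317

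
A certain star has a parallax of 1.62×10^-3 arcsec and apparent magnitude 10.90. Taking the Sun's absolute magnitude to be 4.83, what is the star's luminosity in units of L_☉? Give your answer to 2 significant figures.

d = 1/p = 1/1.62×10^-3″ = 617.3 pc
M = m − 5 log₁₀ d + 5 = 10.90 − 5·2.7905 + 5 = 1.948
M − M_☉ = 1.948 − 4.83 = -2.882
L/L_☉ = 10^(−0.4 × -2.882) = 14.22

L/L_☉ ≈ 14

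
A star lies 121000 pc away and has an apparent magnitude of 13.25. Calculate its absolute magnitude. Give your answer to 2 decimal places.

5 log₁₀(d/10 pc) = 5 log₁₀(121000) − 5 = 20.414
M = m − 5 log₁₀(d/10) = 13.25 − 20.414 = -7.164

M ≈ -7.16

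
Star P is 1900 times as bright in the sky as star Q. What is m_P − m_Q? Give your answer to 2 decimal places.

m_P − m_Q ≈ -8.20

Pogson: Δm = −2.5 log₁₀(ratio) = −2.5 log₁₀(1900) = −2.5 × 3.2788 = -8.197
Star P is brighter, so it has the smaller magnitude: the difference is negative.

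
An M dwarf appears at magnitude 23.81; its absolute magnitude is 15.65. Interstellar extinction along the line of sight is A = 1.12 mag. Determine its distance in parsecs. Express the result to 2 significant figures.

m − M = 5 log₁₀(d/10 pc) + A  ⇒  23.81 − (15.65) − 1.12 = 5 log₁₀(d/10)
7.040 = 5 log₁₀(d/10)
log₁₀ d = (m − M − A)/5 + 1 = 2.4080
d = 10^2.4080 = 255.9 pc

d ≈ 260 pc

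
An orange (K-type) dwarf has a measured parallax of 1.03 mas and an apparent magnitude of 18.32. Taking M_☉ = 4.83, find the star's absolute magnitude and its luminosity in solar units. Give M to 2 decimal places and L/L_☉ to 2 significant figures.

M ≈ 8.38; L/L_☉ ≈ 0.038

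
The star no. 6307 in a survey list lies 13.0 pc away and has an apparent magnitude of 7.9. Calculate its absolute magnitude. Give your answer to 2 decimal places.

5 log₁₀(d/10 pc) = 5 log₁₀(13.00) − 5 = 0.570
M = m − 5 log₁₀(d/10) = 7.9 − 0.570 = 7.330

M ≈ 7.33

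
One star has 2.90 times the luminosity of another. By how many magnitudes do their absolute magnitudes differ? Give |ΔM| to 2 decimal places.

Pogson: ΔM = −2.5 log₁₀(ratio) = −2.5 log₁₀(2.90) = −2.5 × 0.4624 = -1.156

|ΔM| ≈ 1.16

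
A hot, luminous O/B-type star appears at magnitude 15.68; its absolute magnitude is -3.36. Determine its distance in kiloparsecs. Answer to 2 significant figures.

Distance modulus: m − M = 15.68 − (-3.36) = 19.040
m − M = 5 log₁₀ d − 5
log₁₀ d = (m − M)/5 + 1 = 4.8080
d = 10^4.8080 = 64270 pc
= 64.27 kpc

d ≈ 64 kpc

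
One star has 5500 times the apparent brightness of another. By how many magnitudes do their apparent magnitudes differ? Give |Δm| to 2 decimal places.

Pogson: Δm = −2.5 log₁₀(ratio) = −2.5 log₁₀(5500) = −2.5 × 3.7404 = -9.351

|Δm| ≈ 9.35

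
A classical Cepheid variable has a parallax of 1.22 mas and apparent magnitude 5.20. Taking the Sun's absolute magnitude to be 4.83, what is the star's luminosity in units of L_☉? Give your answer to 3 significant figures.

L/L_☉ ≈ 4780

d = 1/p = 1000/1.22 mas = 819.7 pc
M = m − 5 log₁₀ d + 5 = 5.20 − 5·2.9136 + 5 = -4.368
M − M_☉ = -4.368 − 4.83 = -9.198
L/L_☉ = 10^(−0.4 × -9.198) = 4778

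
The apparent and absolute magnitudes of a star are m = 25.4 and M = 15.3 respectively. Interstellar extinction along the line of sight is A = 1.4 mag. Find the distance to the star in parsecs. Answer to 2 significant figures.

m − M = 5 log₁₀(d/10 pc) + A  ⇒  25.4 − (15.3) − 1.4 = 5 log₁₀(d/10)
8.700 = 5 log₁₀(d/10)
log₁₀ d = (m − M − A)/5 + 1 = 2.7400
d = 10^2.7400 = 549.5 pc

d ≈ 550 pc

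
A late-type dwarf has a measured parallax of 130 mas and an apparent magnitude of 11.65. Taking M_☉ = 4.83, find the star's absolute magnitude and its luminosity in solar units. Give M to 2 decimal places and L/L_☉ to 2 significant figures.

d = 1/p = 1000/130 mas = 7.692 pc
M = m − 5 log₁₀ d + 5 = 11.65 − 5·0.8861 + 5 = 12.220
M − M_☉ = 12.220 − 4.83 = 7.390
L/L_☉ = 10^(−0.4 × 7.390) = 1.107×10^-3

M ≈ 12.22; L/L_☉ ≈ 1.1×10^-3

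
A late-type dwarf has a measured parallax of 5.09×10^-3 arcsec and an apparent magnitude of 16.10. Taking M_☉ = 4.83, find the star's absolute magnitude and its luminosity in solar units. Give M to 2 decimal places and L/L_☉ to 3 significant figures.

M ≈ 9.63; L/L_☉ ≈ 0.0120

d = 1/p = 1/5.09×10^-3″ = 196.5 pc
M = m − 5 log₁₀ d + 5 = 16.10 − 5·2.2933 + 5 = 9.634
M − M_☉ = 9.634 − 4.83 = 4.804
L/L_☉ = 10^(−0.4 × 4.804) = 0.01198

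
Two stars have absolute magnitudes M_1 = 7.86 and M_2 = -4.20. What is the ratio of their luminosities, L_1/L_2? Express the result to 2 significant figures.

L_1/L_2 ≈ 1.5×10^-5

ΔM = M_1 − M_2 = 12.06
L_1/L_2 = 10^(−0.4 ΔM) = 10^-4.824 = 1.500×10^-5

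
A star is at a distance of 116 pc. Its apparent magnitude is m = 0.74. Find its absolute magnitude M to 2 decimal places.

M ≈ -4.58

5 log₁₀(d/10 pc) = 5 log₁₀(116.0) − 5 = 5.322
M = m − 5 log₁₀(d/10) = 0.74 − 5.322 = -4.582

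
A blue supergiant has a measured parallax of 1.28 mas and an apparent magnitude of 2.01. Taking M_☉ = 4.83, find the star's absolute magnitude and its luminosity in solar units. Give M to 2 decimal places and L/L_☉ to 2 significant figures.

M ≈ -7.45; L/L_☉ ≈ 82000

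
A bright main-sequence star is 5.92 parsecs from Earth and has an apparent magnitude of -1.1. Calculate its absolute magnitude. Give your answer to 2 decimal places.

M ≈ 0.04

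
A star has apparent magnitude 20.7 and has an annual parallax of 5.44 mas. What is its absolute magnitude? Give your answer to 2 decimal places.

p = 5.44 mas = 5.44×10^-3″ → d = 1/p = 183.8 pc
5 log₁₀(d/10 pc) = 5 log₁₀(183.8) − 5 = 6.322
M = m − 5 log₁₀(d/10) = 20.7 − 6.322 = 14.378

M ≈ 14.38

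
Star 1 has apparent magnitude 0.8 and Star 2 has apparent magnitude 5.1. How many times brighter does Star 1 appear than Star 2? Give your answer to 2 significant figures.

Magnitude difference = -4.3
Flux ratio = 10^(−0.4 Δm) = 10^(−0.4 × -4.3) = 10^1.720 = 52.48

52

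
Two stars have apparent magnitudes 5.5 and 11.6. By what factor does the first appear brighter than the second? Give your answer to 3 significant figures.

Δm = 5.5 − (11.6) = -6.1
Flux ratio = 10^(−0.4 Δm) = 10^(−0.4 × -6.1) = 10^2.440 = 275.4

275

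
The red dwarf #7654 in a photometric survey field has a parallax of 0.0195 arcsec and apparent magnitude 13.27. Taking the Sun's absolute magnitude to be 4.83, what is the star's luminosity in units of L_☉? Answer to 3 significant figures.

L/L_☉ ≈ 0.0111

d = 1/p = 1/0.0195″ = 51.28 pc
M = m − 5 log₁₀ d + 5 = 13.27 − 5·1.7100 + 5 = 9.720
M − M_☉ = 9.720 − 4.83 = 4.890
L/L_☉ = 10^(−0.4 × 4.890) = 0.01106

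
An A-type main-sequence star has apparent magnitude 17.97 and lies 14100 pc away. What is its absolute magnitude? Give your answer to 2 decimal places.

5 log₁₀(d/10 pc) = 5 log₁₀(14100) − 5 = 15.746
M = m − 5 log₁₀(d/10) = 17.97 − 15.746 = 2.224

M ≈ 2.22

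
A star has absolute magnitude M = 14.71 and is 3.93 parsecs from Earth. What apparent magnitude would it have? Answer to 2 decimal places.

m = M + 5 log₁₀ d − 5 = 14.71 + 5·0.5944 − 5 = 12.682

m ≈ 12.68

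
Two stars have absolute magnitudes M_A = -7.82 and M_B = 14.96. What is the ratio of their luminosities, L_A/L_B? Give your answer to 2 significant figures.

ΔM = M_A − M_B = -22.78
L_A/L_B = 10^(−0.4 ΔM) = 10^9.112 = 1.294×10^9

L_A/L_B ≈ 1.3×10^9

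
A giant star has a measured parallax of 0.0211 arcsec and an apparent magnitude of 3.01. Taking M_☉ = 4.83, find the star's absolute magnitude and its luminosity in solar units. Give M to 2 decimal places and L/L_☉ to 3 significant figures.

M ≈ -0.37; L/L_☉ ≈ 120

d = 1/p = 1/0.0211″ = 47.39 pc
M = m − 5 log₁₀ d + 5 = 3.01 − 5·1.6757 + 5 = -0.369
M − M_☉ = -0.369 − 4.83 = -5.199
L/L_☉ = 10^(−0.4 × -5.199) = 120.1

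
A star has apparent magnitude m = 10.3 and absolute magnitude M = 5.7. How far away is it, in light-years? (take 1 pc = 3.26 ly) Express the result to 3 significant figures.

d ≈ 271 ly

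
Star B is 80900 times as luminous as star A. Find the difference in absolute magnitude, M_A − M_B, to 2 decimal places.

Pogson: ΔM = −2.5 log₁₀(ratio) = −2.5 log₁₀(80900) = −2.5 × 4.9079 = -12.270
Star B is brighter so has the smaller magnitude: M_A − M_B is positive.

M_A − M_B ≈ 12.27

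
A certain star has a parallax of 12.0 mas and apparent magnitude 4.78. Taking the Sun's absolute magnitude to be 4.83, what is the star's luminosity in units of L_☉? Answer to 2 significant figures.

L/L_☉ ≈ 73

d = 1/p = 1000/12.0 mas = 83.33 pc
M = m − 5 log₁₀ d + 5 = 4.78 − 5·1.9208 + 5 = 0.176
M − M_☉ = 0.176 − 4.83 = -4.654
L/L_☉ = 10^(−0.4 × -4.654) = 72.72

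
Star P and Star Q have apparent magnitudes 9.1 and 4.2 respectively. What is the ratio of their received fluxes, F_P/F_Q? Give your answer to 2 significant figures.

F_P/F_Q ≈ 0.011

Magnitude difference = 4.9
Flux ratio = 10^(−0.4 Δm) = 10^(−0.4 × 4.9) = 10^-1.960 = 0.01096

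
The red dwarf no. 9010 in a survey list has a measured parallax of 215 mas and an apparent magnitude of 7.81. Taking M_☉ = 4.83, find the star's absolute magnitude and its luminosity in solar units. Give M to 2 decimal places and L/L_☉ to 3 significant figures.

d = 1/p = 1000/215 mas = 4.651 pc
M = m − 5 log₁₀ d + 5 = 7.81 − 5·0.6676 + 5 = 9.472
M − M_☉ = 9.472 − 4.83 = 4.642
L/L_☉ = 10^(−0.4 × 4.642) = 0.01390

M ≈ 9.47; L/L_☉ ≈ 0.0139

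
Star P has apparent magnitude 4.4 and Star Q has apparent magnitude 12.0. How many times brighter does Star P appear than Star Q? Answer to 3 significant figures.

Magnitude difference = -7.6
Flux ratio = 10^(−0.4 Δm) = 10^(−0.4 × -7.6) = 10^3.040 = 1096

1100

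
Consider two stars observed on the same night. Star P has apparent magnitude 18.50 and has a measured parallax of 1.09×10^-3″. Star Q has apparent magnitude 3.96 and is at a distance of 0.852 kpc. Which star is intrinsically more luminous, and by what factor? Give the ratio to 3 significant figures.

Star Q is more luminous, by a factor of 565000.

Star P: d = 1/p = 1/1.09×10^-3″ = 917.4 pc
Star P: M = m − 5 log₁₀ d + 5 = 18.50 − 5·2.9626 + 5 = 8.687
Star Q: d = 0.852 kpc = 852.0 pc
Star Q: M = m − 5 log₁₀ d + 5 = 3.96 − 5·2.9304 + 5 = -5.692
ΔM = M_P − M_Q = 8.687 − (-5.692) = 14.379; smaller M is more luminous → Star Q.
L ratio = 10^(0.4 |ΔM|) = 10^5.752 = 564600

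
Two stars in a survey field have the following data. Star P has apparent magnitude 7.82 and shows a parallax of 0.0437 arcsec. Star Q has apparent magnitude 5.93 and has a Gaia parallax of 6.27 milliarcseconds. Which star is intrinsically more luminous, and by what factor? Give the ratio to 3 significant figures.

Star P: d = 1/p = 1/0.0437″ = 22.88 pc
Star P: M = m − 5 log₁₀ d + 5 = 7.82 − 5·1.3595 + 5 = 6.022
Star Q: p = 6.27 mas = 6.27×10^-3″ → d = 1/p = 159.5 pc
Star Q: M = m − 5 log₁₀ d + 5 = 5.93 − 5·2.2027 + 5 = -0.084
ΔM = M_P − M_Q = 6.022 − (-0.084) = 6.106; smaller M is more luminous → Star Q.
L ratio = 10^(0.4 |ΔM|) = 10^2.442 = 277.0

Star Q is more luminous, by a factor of 277.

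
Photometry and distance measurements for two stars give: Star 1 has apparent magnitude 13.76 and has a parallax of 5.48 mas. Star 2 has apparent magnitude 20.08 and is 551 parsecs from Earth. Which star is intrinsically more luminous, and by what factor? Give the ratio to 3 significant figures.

Star 1 is more luminous, by a factor of 37.0.

Star 1: p = 5.48 mas = 5.48×10^-3″ → d = 1/p = 182.5 pc
Star 1: M = m − 5 log₁₀ d + 5 = 13.76 − 5·2.2612 + 5 = 7.454
Star 2: M = m − 5 log₁₀ d + 5 = 20.08 − 5·2.7412 + 5 = 11.374
ΔM = M_1 − M_2 = 7.454 − (11.374) = -3.920; smaller M is more luminous → Star 1.
L ratio = 10^(0.4 |ΔM|) = 10^1.568 = 36.99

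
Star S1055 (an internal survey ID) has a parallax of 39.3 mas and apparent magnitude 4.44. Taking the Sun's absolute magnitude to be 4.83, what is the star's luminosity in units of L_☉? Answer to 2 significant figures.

L/L_☉ ≈ 9.3

d = 1/p = 1000/39.3 mas = 25.45 pc
M = m − 5 log₁₀ d + 5 = 4.44 − 5·1.4056 + 5 = 2.412
M − M_☉ = 2.412 − 4.83 = -2.418
L/L_☉ = 10^(−0.4 × -2.418) = 9.273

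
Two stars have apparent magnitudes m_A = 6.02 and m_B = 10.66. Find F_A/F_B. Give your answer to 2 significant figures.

Δm = 6.02 − (10.66) = -4.64
Flux ratio = 10^(−0.4 Δm) = 10^(−0.4 × -4.64) = 10^1.856 = 71.78

F_A/F_B ≈ 72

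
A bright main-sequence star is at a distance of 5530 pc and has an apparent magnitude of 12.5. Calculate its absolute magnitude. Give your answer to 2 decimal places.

M ≈ -1.21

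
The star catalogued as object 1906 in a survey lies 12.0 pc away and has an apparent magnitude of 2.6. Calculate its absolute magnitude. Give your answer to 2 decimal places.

M ≈ 2.20

5 log₁₀(d/10 pc) = 5 log₁₀(12.00) − 5 = 0.396
M = m − 5 log₁₀(d/10) = 2.6 − 0.396 = 2.204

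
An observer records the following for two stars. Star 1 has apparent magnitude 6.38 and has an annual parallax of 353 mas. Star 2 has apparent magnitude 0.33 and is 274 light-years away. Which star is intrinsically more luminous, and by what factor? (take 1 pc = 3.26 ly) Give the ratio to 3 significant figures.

Star 2 is more luminous, by a factor of 232000.

Star 1: p = 353 mas = 0.353″ → d = 1/p = 2.833 pc
Star 1: M = m − 5 log₁₀ d + 5 = 6.38 − 5·0.4522 + 5 = 9.119
Star 2: d = 274 ly / 3.26 = 84.05 pc
Star 2: M = m − 5 log₁₀ d + 5 = 0.33 − 5·1.9245 + 5 = -4.293
ΔM = M_1 − M_2 = 9.119 − (-4.293) = 13.412; smaller M is more luminous → Star 2.
L ratio = 10^(0.4 |ΔM|) = 10^5.365 = 231500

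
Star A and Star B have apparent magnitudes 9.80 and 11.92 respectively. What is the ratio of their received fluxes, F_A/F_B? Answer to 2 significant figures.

F_A/F_B ≈ 7.0

Magnitude difference = -2.12
Flux ratio = 10^(−0.4 Δm) = 10^(−0.4 × -2.12) = 10^0.848 = 7.047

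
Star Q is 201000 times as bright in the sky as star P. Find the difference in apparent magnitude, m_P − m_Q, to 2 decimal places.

m_P − m_Q ≈ 13.26

Pogson: Δm = −2.5 log₁₀(ratio) = −2.5 log₁₀(201000) = −2.5 × 5.3032 = -13.258
Star Q is brighter so has the smaller magnitude: m_P − m_Q is positive.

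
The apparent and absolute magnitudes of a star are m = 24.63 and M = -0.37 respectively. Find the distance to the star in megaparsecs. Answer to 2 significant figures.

μ = m − M = 25.000
m − M = 5 log₁₀ d − 5
log₁₀ d = (m − M)/5 + 1 = 6.0000
d = 10^6.0000 = 1.000×10^6 pc
= 1.000 Mpc

d ≈ 1.0 Mpc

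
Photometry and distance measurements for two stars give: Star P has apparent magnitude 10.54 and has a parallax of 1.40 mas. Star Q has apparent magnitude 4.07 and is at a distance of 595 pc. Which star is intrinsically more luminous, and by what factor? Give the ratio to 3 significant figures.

Star Q is more luminous, by a factor of 269.

Star P: p = 1.40 mas = 1.40×10^-3″ → d = 1/p = 714.3 pc
Star P: M = m − 5 log₁₀ d + 5 = 10.54 − 5·2.8539 + 5 = 1.271
Star Q: M = m − 5 log₁₀ d + 5 = 4.07 − 5·2.7745 + 5 = -4.803
ΔM = M_P − M_Q = 1.271 − (-4.803) = 6.073; smaller M is more luminous → Star Q.
L ratio = 10^(0.4 |ΔM|) = 10^2.429 = 268.7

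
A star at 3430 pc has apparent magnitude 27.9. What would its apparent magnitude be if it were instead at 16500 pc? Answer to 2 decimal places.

m ≈ 31.31

Flux ∝ 1/d², so Δm = 5 log₁₀(d₂/d₁) = 5 log₁₀(16500/3430) = 3.411
m₂ = m₁ + Δm = 27.9 + (3.411) = 31.311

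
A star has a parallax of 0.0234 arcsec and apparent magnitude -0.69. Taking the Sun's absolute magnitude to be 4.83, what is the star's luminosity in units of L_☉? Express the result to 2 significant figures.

d = 1/p = 1/0.0234″ = 42.74 pc
M = m − 5 log₁₀ d + 5 = -0.69 − 5·1.6308 + 5 = -3.844
M − M_☉ = -3.844 − 4.83 = -8.674
L/L_☉ = 10^(−0.4 × -8.674) = 2948

L/L_☉ ≈ 2900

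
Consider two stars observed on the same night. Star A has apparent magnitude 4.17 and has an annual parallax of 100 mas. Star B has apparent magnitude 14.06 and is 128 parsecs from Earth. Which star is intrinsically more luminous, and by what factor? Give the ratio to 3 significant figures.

Star A is more luminous, by a factor of 55.2.

Star A: p = 100 mas = 0.100″ → d = 1/p = 10.00 pc
Star A: M = m − 5 log₁₀ d + 5 = 4.17 − 5·1.0000 + 5 = 4.170
Star B: M = m − 5 log₁₀ d + 5 = 14.06 − 5·2.1072 + 5 = 8.524
ΔM = M_A − M_B = 4.170 − (8.524) = -4.354; smaller M is more luminous → Star A.
L ratio = 10^(0.4 |ΔM|) = 10^1.742 = 55.15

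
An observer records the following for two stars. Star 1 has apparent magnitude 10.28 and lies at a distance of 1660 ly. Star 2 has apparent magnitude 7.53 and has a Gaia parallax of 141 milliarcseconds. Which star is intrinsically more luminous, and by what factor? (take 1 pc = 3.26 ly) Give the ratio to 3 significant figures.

Star 1 is more luminous, by a factor of 409.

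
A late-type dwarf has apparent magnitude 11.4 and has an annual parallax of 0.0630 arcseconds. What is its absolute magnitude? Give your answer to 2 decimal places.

d = 1/p = 1/0.0630″ = 15.87 pc
5 log₁₀(d/10 pc) = 5 log₁₀(15.87) − 5 = 1.003
M = m − 5 log₁₀(d/10) = 11.4 − 1.003 = 10.397

M ≈ 10.40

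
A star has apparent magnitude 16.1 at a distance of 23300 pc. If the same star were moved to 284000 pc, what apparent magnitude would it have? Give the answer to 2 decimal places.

m ≈ 21.53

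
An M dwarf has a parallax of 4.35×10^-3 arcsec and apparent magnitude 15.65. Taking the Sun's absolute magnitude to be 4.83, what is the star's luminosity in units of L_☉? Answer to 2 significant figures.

d = 1/p = 1/4.35×10^-3″ = 229.9 pc
M = m − 5 log₁₀ d + 5 = 15.65 − 5·2.3615 + 5 = 8.842
M − M_☉ = 8.842 − 4.83 = 4.012
L/L_☉ = 10^(−0.4 × 4.012) = 0.02483

L/L_☉ ≈ 0.025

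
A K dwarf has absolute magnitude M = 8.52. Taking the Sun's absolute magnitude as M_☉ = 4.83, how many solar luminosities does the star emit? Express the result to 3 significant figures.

L/L_☉ ≈ 0.0334

M − M_☉ = 8.52 − 4.83 = 3.690
L/L_☉ = 10^(−0.4 (M − M_☉)) = 10^-1.476 = 0.03342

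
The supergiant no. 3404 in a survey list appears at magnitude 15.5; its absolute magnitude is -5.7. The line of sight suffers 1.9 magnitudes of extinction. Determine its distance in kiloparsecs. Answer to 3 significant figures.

d ≈ 72.4 kpc

m − M = 5 log₁₀(d/10 pc) + A  ⇒  15.5 − (-5.7) − 1.9 = 5 log₁₀(d/10)
19.300 = 5 log₁₀(d/10)
log₁₀ d = (m − M − A)/5 + 1 = 4.8600
d = 10^4.8600 = 72440 pc
= 72.44 kpc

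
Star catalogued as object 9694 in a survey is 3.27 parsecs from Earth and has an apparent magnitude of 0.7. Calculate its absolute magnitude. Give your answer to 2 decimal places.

M ≈ 3.13

5 log₁₀(d/10 pc) = 5 log₁₀(3.270) − 5 = -2.427
M = m − 5 log₁₀(d/10) = 0.7 + 2.427 = 3.127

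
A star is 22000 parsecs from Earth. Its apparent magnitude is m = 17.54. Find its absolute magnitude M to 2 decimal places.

5 log₁₀(d/10 pc) = 5 log₁₀(22000) − 5 = 16.712
M = m − 5 log₁₀(d/10) = 17.54 − 16.712 = 0.828

M ≈ 0.83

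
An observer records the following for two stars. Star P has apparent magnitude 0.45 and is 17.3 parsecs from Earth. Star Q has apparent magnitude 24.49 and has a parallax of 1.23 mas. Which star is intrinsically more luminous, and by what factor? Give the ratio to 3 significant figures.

Star P is more luminous, by a factor of 1.87×10^6.

Star P: M = m − 5 log₁₀ d + 5 = 0.45 − 5·1.2380 + 5 = -0.740
Star Q: p = 1.23 mas = 1.23×10^-3″ → d = 1/p = 813.0 pc
Star Q: M = m − 5 log₁₀ d + 5 = 24.49 − 5·2.9101 + 5 = 14.940
ΔM = M_P − M_Q = -0.740 − (14.940) = -15.680; smaller M is more luminous → Star P.
L ratio = 10^(0.4 |ΔM|) = 10^6.272 = 1.870×10^6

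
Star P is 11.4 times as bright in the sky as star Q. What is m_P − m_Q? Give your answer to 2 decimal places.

m_P − m_Q ≈ -2.64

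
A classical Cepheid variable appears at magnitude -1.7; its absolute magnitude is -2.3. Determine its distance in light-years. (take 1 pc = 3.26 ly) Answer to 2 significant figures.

d ≈ 43 ly

μ = m − M = 0.600
m − M = 5 log₁₀ d − 5
log₁₀ d = (m − M)/5 + 1 = 1.1200
d = 10^1.1200 = 13.18 pc
= 42.98 ly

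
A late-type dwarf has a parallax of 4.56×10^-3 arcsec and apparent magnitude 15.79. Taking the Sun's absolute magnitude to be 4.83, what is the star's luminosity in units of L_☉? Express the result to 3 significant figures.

d = 1/p = 1/4.56×10^-3″ = 219.3 pc
M = m − 5 log₁₀ d + 5 = 15.79 − 5·2.3410 + 5 = 9.085
M − M_☉ = 9.085 − 4.83 = 4.255
L/L_☉ = 10^(−0.4 × 4.255) = 0.01986

L/L_☉ ≈ 0.0199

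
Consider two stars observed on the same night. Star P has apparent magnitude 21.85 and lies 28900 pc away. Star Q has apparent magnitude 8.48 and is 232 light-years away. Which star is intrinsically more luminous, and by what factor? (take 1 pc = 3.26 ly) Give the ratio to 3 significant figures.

Star P: M = m − 5 log₁₀ d + 5 = 21.85 − 5·4.4609 + 5 = 4.546
Star Q: d = 232 ly / 3.26 = 71.17 pc
Star Q: M = m − 5 log₁₀ d + 5 = 8.48 − 5·1.8523 + 5 = 4.219
ΔM = M_P − M_Q = 4.546 − (4.219) = 0.327; smaller M is more luminous → Star Q.
L ratio = 10^(0.4 |ΔM|) = 10^0.131 = 1.351

Star Q is more luminous, by a factor of 1.35.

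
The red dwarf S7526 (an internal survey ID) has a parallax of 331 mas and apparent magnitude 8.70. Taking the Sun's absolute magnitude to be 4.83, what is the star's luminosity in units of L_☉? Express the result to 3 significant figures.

L/L_☉ ≈ 2.58×10^-3

d = 1/p = 1000/331 mas = 3.021 pc
M = m − 5 log₁₀ d + 5 = 8.70 − 5·0.4802 + 5 = 11.299
M − M_☉ = 11.299 − 4.83 = 6.469
L/L_☉ = 10^(−0.4 × 6.469) = 2.584×10^-3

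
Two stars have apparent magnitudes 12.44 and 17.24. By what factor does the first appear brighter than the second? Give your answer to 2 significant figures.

83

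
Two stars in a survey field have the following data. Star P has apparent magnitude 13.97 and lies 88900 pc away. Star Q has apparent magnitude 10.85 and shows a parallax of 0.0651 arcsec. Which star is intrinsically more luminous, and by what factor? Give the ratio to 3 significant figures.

Star P: M = m − 5 log₁₀ d + 5 = 13.97 − 5·4.9489 + 5 = -5.775
Star Q: d = 1/p = 1/0.0651″ = 15.36 pc
Star Q: M = m − 5 log₁₀ d + 5 = 10.85 − 5·1.1864 + 5 = 9.918
ΔM = M_P − M_Q = -5.775 − (9.918) = -15.692; smaller M is more luminous → Star P.
L ratio = 10^(0.4 |ΔM|) = 10^6.277 = 1.892×10^6

Star P is more luminous, by a factor of 1.89×10^6.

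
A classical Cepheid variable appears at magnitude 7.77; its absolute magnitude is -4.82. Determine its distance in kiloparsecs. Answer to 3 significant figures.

μ = m − M = 12.590
m − M = 5 log₁₀ d − 5
log₁₀ d = (m − M)/5 + 1 = 3.5180
d = 10^3.5180 = 3296 pc
= 3.296 kpc

d ≈ 3.30 kpc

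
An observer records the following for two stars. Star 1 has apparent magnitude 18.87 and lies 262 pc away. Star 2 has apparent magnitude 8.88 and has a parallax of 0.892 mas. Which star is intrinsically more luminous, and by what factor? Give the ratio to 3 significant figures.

Star 2 is more luminous, by a factor of 181000.

Star 1: M = m − 5 log₁₀ d + 5 = 18.87 − 5·2.4183 + 5 = 11.778
Star 2: p = 0.892 mas = 8.92×10^-4″ → d = 1/p = 1121 pc
Star 2: M = m − 5 log₁₀ d + 5 = 8.88 − 5·3.0496 + 5 = -1.368
ΔM = M_1 − M_2 = 11.778 − (-1.368) = 13.147; smaller M is more luminous → Star 2.
L ratio = 10^(0.4 |ΔM|) = 10^5.259 = 181400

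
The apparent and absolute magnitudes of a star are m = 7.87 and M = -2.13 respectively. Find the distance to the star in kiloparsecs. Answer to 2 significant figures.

Distance modulus: m − M = 7.87 − (-2.13) = 10.000
m − M = 5 log₁₀ d − 5
log₁₀ d = (m − M)/5 + 1 = 3.0000
d = 10^3.0000 = 1000 pc
= 1.000 kpc

d ≈ 1.0 kpc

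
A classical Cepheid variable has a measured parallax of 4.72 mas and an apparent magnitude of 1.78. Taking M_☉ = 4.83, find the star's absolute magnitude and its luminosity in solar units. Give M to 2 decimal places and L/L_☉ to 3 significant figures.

d = 1/p = 1000/4.72 mas = 211.9 pc
M = m − 5 log₁₀ d + 5 = 1.78 − 5·2.3261 + 5 = -4.850
M − M_☉ = -4.850 − 4.83 = -9.680
L/L_☉ = 10^(−0.4 × -9.680) = 7449

M ≈ -4.85; L/L_☉ ≈ 7450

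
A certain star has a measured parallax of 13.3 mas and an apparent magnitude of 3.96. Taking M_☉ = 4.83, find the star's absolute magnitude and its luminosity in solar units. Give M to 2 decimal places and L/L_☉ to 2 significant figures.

d = 1/p = 1000/13.3 mas = 75.19 pc
M = m − 5 log₁₀ d + 5 = 3.96 − 5·1.8761 + 5 = -0.421
M − M_☉ = -0.421 − 4.83 = -5.251
L/L_☉ = 10^(−0.4 × -5.251) = 126.0

M ≈ -0.42; L/L_☉ ≈ 130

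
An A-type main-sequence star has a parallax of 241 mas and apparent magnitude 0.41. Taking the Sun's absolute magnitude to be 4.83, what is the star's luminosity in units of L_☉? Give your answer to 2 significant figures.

d = 1/p = 1000/241 mas = 4.149 pc
M = m − 5 log₁₀ d + 5 = 0.41 − 5·0.6180 + 5 = 2.320
M − M_☉ = 2.320 − 4.83 = -2.510
L/L_☉ = 10^(−0.4 × -2.510) = 10.09

L/L_☉ ≈ 10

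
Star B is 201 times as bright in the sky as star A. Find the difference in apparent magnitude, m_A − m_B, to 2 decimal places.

m_A − m_B ≈ 5.76

Pogson: Δm = −2.5 log₁₀(ratio) = −2.5 log₁₀(201) = −2.5 × 2.3032 = -5.758
Star B is brighter so has the smaller magnitude: m_A − m_B is positive.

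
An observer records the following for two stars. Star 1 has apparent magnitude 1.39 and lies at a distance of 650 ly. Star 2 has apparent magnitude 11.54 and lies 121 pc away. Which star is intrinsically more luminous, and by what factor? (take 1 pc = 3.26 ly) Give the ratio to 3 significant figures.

Star 1 is more luminous, by a factor of 31200.

Star 1: d = 650 ly / 3.26 = 199.4 pc
Star 1: M = m − 5 log₁₀ d + 5 = 1.39 − 5·2.2997 + 5 = -5.108
Star 2: M = m − 5 log₁₀ d + 5 = 11.54 − 5·2.0828 + 5 = 6.126
ΔM = M_1 − M_2 = -5.108 − (6.126) = -11.235; smaller M is more luminous → Star 1.
L ratio = 10^(0.4 |ΔM|) = 10^4.494 = 31180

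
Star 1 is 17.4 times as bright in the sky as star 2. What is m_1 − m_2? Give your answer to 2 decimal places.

m_1 − m_2 ≈ -3.10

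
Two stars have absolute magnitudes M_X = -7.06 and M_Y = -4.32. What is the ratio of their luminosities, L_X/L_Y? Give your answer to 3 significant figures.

L_X/L_Y ≈ 12.5

ΔM = M_X − M_Y = -2.74
L_X/L_Y = 10^(−0.4 ΔM) = 10^1.096 = 12.47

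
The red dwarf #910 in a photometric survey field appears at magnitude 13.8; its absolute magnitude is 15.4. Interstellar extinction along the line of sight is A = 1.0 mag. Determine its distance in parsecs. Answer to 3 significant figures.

d ≈ 3.02 pc

m − M = 5 log₁₀(d/10 pc) + A  ⇒  13.8 − (15.4) − 1.0 = 5 log₁₀(d/10)
-2.600 = 5 log₁₀(d/10)
log₁₀ d = (m − M − A)/5 + 1 = 0.4800
d = 10^0.4800 = 3.020 pc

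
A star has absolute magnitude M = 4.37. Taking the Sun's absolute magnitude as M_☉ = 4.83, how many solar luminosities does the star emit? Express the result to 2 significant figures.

M − M_☉ = 4.37 − 4.83 = -0.460
L/L_☉ = 10^(−0.4 (M − M_☉)) = 10^0.184 = 1.528

L/L_☉ ≈ 1.5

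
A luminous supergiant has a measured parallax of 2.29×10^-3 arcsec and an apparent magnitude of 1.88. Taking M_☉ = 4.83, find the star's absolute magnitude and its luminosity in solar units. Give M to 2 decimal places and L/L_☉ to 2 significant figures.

M ≈ -6.32; L/L_☉ ≈ 29000

d = 1/p = 1/2.29×10^-3″ = 436.7 pc
M = m − 5 log₁₀ d + 5 = 1.88 − 5·2.6402 + 5 = -6.321
M − M_☉ = -6.321 − 4.83 = -11.151
L/L_☉ = 10^(−0.4 × -11.151) = 28860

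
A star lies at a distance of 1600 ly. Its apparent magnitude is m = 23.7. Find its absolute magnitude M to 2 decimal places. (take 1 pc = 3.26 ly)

d = 1600 ly / 3.26 = 490.8 pc
5 log₁₀(d/10 pc) = 5 log₁₀(490.8) − 5 = 8.455
M = m − 5 log₁₀(d/10) = 23.7 − 8.455 = 15.245

M ≈ 15.25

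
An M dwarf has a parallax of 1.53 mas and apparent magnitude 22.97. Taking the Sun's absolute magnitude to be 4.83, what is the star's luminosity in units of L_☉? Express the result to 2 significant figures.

L/L_☉ ≈ 2.4×10^-4

d = 1/p = 1000/1.53 mas = 653.6 pc
M = m − 5 log₁₀ d + 5 = 22.97 − 5·2.8153 + 5 = 13.893
M − M_☉ = 13.893 − 4.83 = 9.063
L/L_☉ = 10^(−0.4 × 9.063) = 2.369×10^-4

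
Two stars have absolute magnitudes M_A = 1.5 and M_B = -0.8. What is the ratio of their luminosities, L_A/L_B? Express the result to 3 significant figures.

L_A/L_B ≈ 0.120

ΔM = M_A − M_B = 2.3
L_A/L_B = 10^(−0.4 ΔM) = 10^-0.920 = 0.1202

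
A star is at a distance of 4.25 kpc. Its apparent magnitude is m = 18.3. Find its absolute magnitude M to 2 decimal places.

d = 4.25 kpc = 4250 pc
5 log₁₀(d/10 pc) = 5 log₁₀(4250) − 5 = 13.142
M = m − 5 log₁₀(d/10) = 18.3 − 13.142 = 5.158

M ≈ 5.16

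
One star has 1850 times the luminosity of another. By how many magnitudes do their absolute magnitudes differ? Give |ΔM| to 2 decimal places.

|ΔM| ≈ 8.17

Pogson: ΔM = −2.5 log₁₀(ratio) = −2.5 log₁₀(1850) = −2.5 × 3.2672 = -8.168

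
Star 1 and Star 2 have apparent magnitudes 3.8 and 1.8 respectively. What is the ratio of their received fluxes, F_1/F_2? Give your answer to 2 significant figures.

F_1/F_2 ≈ 0.16

Magnitude difference = 2.0
Flux ratio = 10^(−0.4 Δm) = 10^(−0.4 × 2.0) = 10^-0.800 = 0.1585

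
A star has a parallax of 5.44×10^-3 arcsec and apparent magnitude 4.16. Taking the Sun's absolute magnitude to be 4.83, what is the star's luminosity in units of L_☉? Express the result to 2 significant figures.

d = 1/p = 1/5.44×10^-3″ = 183.8 pc
M = m − 5 log₁₀ d + 5 = 4.16 − 5·2.2644 + 5 = -2.162
M − M_☉ = -2.162 − 4.83 = -6.992
L/L_☉ = 10^(−0.4 × -6.992) = 626.3

L/L_☉ ≈ 630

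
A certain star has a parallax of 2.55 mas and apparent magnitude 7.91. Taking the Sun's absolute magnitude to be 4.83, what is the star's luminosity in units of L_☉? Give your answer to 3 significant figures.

L/L_☉ ≈ 90.1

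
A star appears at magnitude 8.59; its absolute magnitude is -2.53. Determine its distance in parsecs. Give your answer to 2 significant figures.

Distance modulus: m − M = 8.59 − (-2.53) = 11.120
m − M = 5 log₁₀ d − 5
log₁₀ d = (m − M)/5 + 1 = 3.2240
d = 10^3.2240 = 1675 pc

d ≈ 1700 pc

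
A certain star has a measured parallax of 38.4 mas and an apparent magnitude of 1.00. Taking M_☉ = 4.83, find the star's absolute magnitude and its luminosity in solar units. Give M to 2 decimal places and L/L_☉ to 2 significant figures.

d = 1/p = 1000/38.4 mas = 26.04 pc
M = m − 5 log₁₀ d + 5 = 1.00 − 5·1.4157 + 5 = -1.078
M − M_☉ = -1.078 − 4.83 = -5.908
L/L_☉ = 10^(−0.4 × -5.908) = 230.9

M ≈ -1.08; L/L_☉ ≈ 230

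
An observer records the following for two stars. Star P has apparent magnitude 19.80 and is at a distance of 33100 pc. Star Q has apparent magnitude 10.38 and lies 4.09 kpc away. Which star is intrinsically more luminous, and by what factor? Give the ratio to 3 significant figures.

Star P: M = m − 5 log₁₀ d + 5 = 19.80 − 5·4.5198 + 5 = 2.201
Star Q: d = 4.09 kpc = 4090 pc
Star Q: M = m − 5 log₁₀ d + 5 = 10.38 − 5·3.6117 + 5 = -2.679
ΔM = M_P − M_Q = 2.201 − (-2.679) = 4.879; smaller M is more luminous → Star Q.
L ratio = 10^(0.4 |ΔM|) = 10^1.952 = 89.49

Star Q is more luminous, by a factor of 89.5.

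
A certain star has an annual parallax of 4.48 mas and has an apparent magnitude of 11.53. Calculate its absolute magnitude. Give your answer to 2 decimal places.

p = 4.48 mas = 4.48×10^-3″ → d = 1/p = 223.2 pc
5 log₁₀(d/10 pc) = 5 log₁₀(223.2) − 5 = 6.744
M = m − 5 log₁₀(d/10) = 11.53 − 6.744 = 4.786

M ≈ 4.79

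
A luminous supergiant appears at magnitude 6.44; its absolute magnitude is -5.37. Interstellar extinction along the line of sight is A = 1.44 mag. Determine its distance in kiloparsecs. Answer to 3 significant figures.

d ≈ 1.19 kpc

m − M = 5 log₁₀(d/10 pc) + A  ⇒  6.44 − (-5.37) − 1.44 = 5 log₁₀(d/10)
10.370 = 5 log₁₀(d/10)
log₁₀ d = (m − M − A)/5 + 1 = 3.0740
d = 10^3.0740 = 1186 pc
= 1.186 kpc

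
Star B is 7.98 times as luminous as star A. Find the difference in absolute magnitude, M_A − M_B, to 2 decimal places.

Pogson: ΔM = −2.5 log₁₀(ratio) = −2.5 log₁₀(7.98) = −2.5 × 0.9020 = -2.255
Star B is brighter so has the smaller magnitude: M_A − M_B is positive.

M_A − M_B ≈ 2.26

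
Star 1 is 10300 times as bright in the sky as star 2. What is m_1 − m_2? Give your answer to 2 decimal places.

m_1 − m_2 ≈ -10.03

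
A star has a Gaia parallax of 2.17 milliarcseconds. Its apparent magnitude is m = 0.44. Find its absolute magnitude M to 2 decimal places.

M ≈ -7.88

p = 2.17 mas = 2.17×10^-3″ → d = 1/p = 460.8 pc
5 log₁₀(d/10 pc) = 5 log₁₀(460.8) − 5 = 8.318
M = m − 5 log₁₀(d/10) = 0.44 − 8.318 = -7.878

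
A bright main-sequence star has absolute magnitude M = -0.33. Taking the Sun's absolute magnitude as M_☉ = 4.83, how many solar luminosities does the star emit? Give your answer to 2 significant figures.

M − M_☉ = -0.33 − 4.83 = -5.160
L/L_☉ = 10^(−0.4 (M − M_☉)) = 10^2.064 = 115.9

L/L_☉ ≈ 120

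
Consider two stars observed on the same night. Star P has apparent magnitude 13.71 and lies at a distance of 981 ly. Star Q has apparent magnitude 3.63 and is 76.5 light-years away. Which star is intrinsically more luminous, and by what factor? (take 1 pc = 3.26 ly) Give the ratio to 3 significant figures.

Star P: d = 981 ly / 3.26 = 300.9 pc
Star P: M = m − 5 log₁₀ d + 5 = 13.71 − 5·2.4785 + 5 = 6.318
Star Q: d = 76.5 ly / 3.26 = 23.47 pc
Star Q: M = m − 5 log₁₀ d + 5 = 3.63 − 5·1.3704 + 5 = 1.778
ΔM = M_P − M_Q = 6.318 − (1.778) = 4.540; smaller M is more luminous → Star Q.
L ratio = 10^(0.4 |ΔM|) = 10^1.816 = 65.46

Star Q is more luminous, by a factor of 65.5.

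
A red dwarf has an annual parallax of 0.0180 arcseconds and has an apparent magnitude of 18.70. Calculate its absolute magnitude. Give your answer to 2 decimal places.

M ≈ 14.98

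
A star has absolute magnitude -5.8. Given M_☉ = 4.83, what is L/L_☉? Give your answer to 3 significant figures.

L/L_☉ ≈ 17900

M − M_☉ = -5.8 − 4.83 = -10.630
L/L_☉ = 10^(−0.4 (M − M_☉)) = 10^4.252 = 17860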